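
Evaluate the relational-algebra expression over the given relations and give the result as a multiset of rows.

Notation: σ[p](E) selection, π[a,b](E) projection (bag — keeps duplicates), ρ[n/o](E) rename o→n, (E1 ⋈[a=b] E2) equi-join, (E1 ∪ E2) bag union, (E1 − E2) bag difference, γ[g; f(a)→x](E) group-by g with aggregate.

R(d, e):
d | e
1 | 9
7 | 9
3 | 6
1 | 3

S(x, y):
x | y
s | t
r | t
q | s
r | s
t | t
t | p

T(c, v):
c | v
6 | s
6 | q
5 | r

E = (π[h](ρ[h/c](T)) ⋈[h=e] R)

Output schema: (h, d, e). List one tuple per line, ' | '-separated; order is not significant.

Stepwise |·|:
  T → 3
  ρ[h/c](T) → 3
  π[h](ρ[h/c](T)) → 3
  R → 4
  (π[h](ρ[h/c](T)) ⋈[h=e] R) → 2

== RESULT ==
h | d | e
6 | 3 | 6
6 | 3 | 6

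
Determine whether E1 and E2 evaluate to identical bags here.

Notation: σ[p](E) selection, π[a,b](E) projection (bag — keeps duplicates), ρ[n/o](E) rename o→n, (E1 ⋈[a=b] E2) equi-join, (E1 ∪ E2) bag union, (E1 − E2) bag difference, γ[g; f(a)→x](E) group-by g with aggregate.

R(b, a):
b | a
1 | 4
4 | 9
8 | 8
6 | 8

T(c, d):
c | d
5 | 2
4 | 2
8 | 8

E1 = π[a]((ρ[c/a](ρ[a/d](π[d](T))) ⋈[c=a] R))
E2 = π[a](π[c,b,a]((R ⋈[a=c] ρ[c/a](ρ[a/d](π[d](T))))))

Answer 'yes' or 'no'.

E1 row counts bottom-up:
  T → 3
  π[d](T) → 3
  ρ[a/d](π[d](T)) → 3
  ρ[c/a](ρ[a/d](π[d](T))) → 3
  R → 4
  (ρ[c/a](ρ[a/d](π[d](T))) ⋈[c=a] R) → 2
  π[a]((ρ[c/a](ρ[a/d](π[d](T))) ⋈[c=a] R)) → 2
E2 row counts bottom-up:
  R → 4
  T → 3
  π[d](T) → 3
  ρ[a/d](π[d](T)) → 3
  ρ[c/a](ρ[a/d](π[d](T))) → 3
  (R ⋈[a=c] ρ[c/a](ρ[a/d](π[d](T)))) → 2
  π[c,b,a]((R ⋈[a=c] ρ[c/a](ρ[a/d](π[d](T))))) → 2
  π[a](π[c,b,a]((R ⋈[a=c] ρ[c/a](ρ[a/d](π[d](T)))))) → 2

E1 and E2 produce the same multiset:
a
8
8

yes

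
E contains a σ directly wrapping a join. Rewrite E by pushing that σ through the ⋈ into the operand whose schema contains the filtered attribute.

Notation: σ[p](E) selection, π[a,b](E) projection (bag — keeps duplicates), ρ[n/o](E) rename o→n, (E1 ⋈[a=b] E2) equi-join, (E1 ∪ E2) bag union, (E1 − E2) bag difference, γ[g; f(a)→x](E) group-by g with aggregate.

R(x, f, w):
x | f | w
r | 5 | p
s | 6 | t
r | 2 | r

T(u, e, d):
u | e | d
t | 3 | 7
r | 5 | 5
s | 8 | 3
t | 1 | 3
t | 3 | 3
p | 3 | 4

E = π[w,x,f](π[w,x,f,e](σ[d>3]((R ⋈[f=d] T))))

σ filters on d, owned by the right side.
E' = π[w,x,f](π[w,x,f,e]((R ⋈[f=d] σ[d>3](T))))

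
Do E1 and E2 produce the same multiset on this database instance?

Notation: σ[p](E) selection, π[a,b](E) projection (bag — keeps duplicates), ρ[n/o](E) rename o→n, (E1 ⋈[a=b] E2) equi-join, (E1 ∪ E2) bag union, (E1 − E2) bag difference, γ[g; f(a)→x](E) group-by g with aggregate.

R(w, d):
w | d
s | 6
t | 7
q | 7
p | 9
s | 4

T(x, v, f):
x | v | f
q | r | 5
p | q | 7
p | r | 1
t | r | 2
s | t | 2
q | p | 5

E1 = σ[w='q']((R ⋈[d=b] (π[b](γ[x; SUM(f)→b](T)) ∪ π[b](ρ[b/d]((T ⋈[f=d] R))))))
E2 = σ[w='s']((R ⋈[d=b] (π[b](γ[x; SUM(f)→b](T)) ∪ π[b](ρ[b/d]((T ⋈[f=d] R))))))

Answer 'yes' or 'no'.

E1 stepwise |·|:
  R → 5
  T → 6
  γ[x; SUM(f)→b](T) → 4
  π[b](γ[x; SUM(f)→b](T)) → 4
  T → 6
  R → 5
  (T ⋈[f=d] R) → 2
  ρ[b/d]((T ⋈[f=d] R)) → 2
  π[b](ρ[b/d]((T ⋈[f=d] R))) → 2
  (π[b](γ[x; SUM(f)→b](T)) ∪ π[b](ρ[b/d]((T ⋈[f=d] R)))) → 6
  (R ⋈[d=b] (π[b](γ[x; SUM(f)→b](T)) ∪ π[b](ρ[b/d]((T ⋈[f=d] R))))) → 4
  σ[w='q']((R ⋈[d=b] (π[b](γ[x; SUM(f)→b](T)) ∪ π[b](ρ[b/d]((T ⋈[f=d] R)))))) → 2
E2 stepwise |·|:
  R → 5
  T → 6
  γ[x; SUM(f)→b](T) → 4
  π[b](γ[x; SUM(f)→b](T)) → 4
  T → 6
  R → 5
  (T ⋈[f=d] R) → 2
  ρ[b/d]((T ⋈[f=d] R)) → 2
  π[b](ρ[b/d]((T ⋈[f=d] R))) → 2
  (π[b](γ[x; SUM(f)→b](T)) ∪ π[b](ρ[b/d]((T ⋈[f=d] R)))) → 6
  (R ⋈[d=b] (π[b](γ[x; SUM(f)→b](T)) ∪ π[b](ρ[b/d]((T ⋈[f=d] R))))) → 4
  σ[w='s']((R ⋈[d=b] (π[b](γ[x; SUM(f)→b](T)) ∪ π[b](ρ[b/d]((T ⋈[f=d] R)))))) → 0

E1 result:
w | d | b
q | 7 | 7
q | 7 | 7
E2 result:
w | d | b
(0 rows)
Witness: ('q', 7, 7) appears 2× in E1 but 0× in E2.

no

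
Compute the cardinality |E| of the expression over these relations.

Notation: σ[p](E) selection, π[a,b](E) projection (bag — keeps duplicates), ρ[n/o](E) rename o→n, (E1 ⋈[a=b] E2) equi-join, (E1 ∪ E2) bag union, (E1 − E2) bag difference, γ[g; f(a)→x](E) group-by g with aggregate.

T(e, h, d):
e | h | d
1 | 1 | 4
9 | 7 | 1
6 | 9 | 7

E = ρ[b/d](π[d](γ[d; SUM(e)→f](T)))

Subexpression sizes:
  T → 3
  γ[d; SUM(e)→f](T) → 3
  π[d](γ[d; SUM(e)→f](T)) → 3
  ρ[b/d](π[d](γ[d; SUM(e)→f](T))) → 3

|E| = 3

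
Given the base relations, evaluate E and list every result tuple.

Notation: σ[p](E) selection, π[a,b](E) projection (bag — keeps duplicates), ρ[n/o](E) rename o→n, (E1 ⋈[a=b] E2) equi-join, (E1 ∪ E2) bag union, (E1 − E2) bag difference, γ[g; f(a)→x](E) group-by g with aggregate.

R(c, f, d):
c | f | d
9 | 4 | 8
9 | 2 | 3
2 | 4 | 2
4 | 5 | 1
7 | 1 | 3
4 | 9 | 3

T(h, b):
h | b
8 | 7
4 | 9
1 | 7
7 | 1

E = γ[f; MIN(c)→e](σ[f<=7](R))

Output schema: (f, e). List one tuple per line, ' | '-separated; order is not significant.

Subexpression sizes:
  R → 6
  σ[f<=7](R) → 5
  γ[f; MIN(c)→e](σ[f<=7](R)) → 4

== RESULT ==
f | e
1 | 7
2 | 9
4 | 2
5 | 4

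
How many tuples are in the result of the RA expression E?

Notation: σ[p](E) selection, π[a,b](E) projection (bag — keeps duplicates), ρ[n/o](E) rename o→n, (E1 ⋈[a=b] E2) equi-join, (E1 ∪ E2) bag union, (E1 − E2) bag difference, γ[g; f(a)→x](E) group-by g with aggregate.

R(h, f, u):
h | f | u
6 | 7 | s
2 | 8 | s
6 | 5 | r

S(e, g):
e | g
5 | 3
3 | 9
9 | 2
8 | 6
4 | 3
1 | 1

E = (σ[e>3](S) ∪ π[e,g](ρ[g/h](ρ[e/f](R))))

Row counts bottom-up:
  S → 6
  σ[e>3](S) → 4
  R → 3
  ρ[e/f](R) → 3
  ρ[g/h](ρ[e/f](R)) → 3
  π[e,g](ρ[g/h](ρ[e/f](R))) → 3
  (σ[e>3](S) ∪ π[e,g](ρ[g/h](ρ[e/f](R)))) → 7

|E| = 7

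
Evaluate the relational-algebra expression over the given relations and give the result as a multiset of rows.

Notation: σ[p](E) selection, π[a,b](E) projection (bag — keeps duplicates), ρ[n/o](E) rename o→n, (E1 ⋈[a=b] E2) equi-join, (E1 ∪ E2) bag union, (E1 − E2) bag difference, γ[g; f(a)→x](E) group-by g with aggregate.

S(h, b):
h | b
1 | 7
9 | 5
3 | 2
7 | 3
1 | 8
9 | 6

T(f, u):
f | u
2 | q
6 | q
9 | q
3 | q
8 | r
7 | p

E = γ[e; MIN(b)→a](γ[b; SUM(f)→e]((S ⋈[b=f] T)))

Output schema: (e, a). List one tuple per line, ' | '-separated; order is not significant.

Stepwise |·|:
  S → 6
  T → 6
  (S ⋈[b=f] T) → 5
  γ[b; SUM(f)→e]((S ⋈[b=f] T)) → 5
  γ[e; MIN(b)→a](γ[b; SUM(f)→e]((S ⋈[b=f] T))) → 5

== RESULT ==
e | a
2 | 2
3 | 3
6 | 6
7 | 7
8 | 8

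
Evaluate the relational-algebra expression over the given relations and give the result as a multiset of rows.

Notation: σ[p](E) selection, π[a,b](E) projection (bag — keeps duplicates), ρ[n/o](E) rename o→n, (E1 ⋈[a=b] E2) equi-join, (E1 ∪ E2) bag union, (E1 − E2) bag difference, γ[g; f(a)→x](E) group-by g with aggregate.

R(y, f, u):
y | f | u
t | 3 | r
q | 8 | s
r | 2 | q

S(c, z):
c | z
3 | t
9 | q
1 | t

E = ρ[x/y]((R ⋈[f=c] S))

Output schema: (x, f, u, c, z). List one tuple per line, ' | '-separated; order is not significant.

Per-node cardinality:
  R → 3
  S → 3
  (R ⋈[f=c] S) → 1
  ρ[x/y]((R ⋈[f=c] S)) → 1

== RESULT ==
x | f | u | c | z
t | 3 | r | 3 | t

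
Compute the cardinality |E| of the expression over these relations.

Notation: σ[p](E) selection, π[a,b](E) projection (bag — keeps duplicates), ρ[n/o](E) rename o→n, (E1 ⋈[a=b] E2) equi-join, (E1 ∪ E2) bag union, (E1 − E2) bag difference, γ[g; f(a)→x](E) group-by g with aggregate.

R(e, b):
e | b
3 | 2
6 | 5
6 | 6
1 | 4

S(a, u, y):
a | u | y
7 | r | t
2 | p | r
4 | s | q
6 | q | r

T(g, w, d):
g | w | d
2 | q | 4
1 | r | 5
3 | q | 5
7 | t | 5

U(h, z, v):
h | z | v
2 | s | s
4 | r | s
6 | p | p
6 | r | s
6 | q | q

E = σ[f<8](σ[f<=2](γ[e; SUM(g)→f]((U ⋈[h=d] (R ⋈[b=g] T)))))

Row counts bottom-up:
  U → 5
  R → 4
  T → 4
  (R ⋈[b=g] T) → 1
  (U ⋈[h=d] (R ⋈[b=g] T)) → 1
  γ[e; SUM(g)→f]((U ⋈[h=d] (R ⋈[b=g] T))) → 1
  σ[f<=2](γ[e; SUM(g)→f]((U ⋈[h=d] (R ⋈[b=g] T)))) → 1
  σ[f<8](σ[f<=2](γ[e; SUM(g)→f]((U ⋈[h=d] (R ⋈[b=g] T))))) → 1

|E| = 1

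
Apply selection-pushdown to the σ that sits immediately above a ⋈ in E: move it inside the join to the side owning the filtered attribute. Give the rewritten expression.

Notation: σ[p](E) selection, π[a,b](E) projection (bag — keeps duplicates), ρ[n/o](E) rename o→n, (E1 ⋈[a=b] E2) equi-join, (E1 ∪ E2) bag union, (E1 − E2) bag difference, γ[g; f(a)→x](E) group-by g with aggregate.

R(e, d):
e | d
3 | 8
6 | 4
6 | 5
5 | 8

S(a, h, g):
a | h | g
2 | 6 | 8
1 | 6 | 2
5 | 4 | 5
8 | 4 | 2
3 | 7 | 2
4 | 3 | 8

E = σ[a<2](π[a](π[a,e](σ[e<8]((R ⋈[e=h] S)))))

σ filters on e, owned by the left side.
E' = σ[a<2](π[a](π[a,e]((σ[e<8](R) ⋈[e=h] S))))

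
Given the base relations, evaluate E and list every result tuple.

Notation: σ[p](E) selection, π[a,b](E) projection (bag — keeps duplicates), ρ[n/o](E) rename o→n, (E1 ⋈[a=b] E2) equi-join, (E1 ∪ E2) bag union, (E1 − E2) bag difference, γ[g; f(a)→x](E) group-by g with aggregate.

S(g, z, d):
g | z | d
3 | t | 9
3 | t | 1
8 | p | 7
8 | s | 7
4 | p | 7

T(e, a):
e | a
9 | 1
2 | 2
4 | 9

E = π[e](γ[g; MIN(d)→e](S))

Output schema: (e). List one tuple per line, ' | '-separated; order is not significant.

Row counts bottom-up:
  S → 5
  γ[g; MIN(d)→e](S) → 3
  π[e](γ[g; MIN(d)→e](S)) → 3

== RESULT ==
e
1
7
7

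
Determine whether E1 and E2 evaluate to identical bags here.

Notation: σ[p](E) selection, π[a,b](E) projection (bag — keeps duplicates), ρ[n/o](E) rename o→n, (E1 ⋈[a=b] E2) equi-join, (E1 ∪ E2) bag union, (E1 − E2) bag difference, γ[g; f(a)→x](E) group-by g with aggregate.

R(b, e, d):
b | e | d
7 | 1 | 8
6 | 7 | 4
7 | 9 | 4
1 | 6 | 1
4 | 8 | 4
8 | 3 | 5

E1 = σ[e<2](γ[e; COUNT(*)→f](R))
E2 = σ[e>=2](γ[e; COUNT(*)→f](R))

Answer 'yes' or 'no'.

E1 row counts bottom-up:
  R → 6
  γ[e; COUNT(*)→f](R) → 6
  σ[e<2](γ[e; COUNT(*)→f](R)) → 1
E2 row counts bottom-up:
  R → 6
  γ[e; COUNT(*)→f](R) → 6
  σ[e>=2](γ[e; COUNT(*)→f](R)) → 5

E1 result:
e | f
1 | 1
E2 result:
e | f
3 | 1
6 | 1
7 | 1
8 | 1
9 | 1
Witness: (7, 1) appears 0× in E1 but 1× in E2.

no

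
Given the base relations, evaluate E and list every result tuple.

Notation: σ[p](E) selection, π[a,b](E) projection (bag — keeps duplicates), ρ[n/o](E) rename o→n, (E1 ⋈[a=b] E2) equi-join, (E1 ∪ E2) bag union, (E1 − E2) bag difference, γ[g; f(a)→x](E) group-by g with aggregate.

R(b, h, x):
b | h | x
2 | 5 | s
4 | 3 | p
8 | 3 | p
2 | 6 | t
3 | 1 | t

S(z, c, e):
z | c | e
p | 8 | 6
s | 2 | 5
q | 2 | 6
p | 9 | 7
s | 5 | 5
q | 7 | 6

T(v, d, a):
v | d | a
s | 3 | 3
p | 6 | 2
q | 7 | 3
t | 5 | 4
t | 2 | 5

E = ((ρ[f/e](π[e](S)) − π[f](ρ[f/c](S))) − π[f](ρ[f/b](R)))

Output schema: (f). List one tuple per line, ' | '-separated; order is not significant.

Per-node cardinality:
  S → 6
  π[e](S) → 6
  ρ[f/e](π[e](S)) → 6
  S → 6
  ρ[f/c](S) → 6
  π[f](ρ[f/c](S)) → 6
  (ρ[f/e](π[e](S)) − π[f](ρ[f/c](S))) → 4
  R → 5
  ρ[f/b](R) → 5
  π[f](ρ[f/b](R)) → 5
  ((ρ[f/e](π[e](S)) − π[f](ρ[f/c](S))) − π[f](ρ[f/b](R))) → 4

== RESULT ==
f
5
6
6
6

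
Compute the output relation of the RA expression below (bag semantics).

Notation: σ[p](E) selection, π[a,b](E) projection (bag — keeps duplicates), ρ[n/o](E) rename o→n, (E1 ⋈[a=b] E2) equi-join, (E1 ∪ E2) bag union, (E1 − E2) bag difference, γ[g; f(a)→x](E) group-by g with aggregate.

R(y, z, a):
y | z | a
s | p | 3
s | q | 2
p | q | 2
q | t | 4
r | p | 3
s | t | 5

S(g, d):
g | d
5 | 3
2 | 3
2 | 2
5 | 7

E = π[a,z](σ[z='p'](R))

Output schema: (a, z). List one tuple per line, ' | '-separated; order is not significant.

Per-node cardinality:
  R → 6
  σ[z='p'](R) → 2
  π[a,z](σ[z='p'](R)) → 2

== RESULT ==
a | z
3 | p
3 | p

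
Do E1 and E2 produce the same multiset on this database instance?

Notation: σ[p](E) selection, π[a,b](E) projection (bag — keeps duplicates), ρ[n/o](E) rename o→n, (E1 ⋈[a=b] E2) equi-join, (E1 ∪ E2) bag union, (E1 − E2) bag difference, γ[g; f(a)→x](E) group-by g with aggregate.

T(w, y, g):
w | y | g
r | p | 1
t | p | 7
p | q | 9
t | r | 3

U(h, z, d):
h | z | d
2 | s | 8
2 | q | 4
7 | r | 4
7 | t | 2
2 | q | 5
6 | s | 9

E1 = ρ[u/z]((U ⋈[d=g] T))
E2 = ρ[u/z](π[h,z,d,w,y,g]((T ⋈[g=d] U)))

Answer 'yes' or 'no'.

E1 stepwise |·|:
  U → 6
  T → 4
  (U ⋈[d=g] T) → 1
  ρ[u/z]((U ⋈[d=g] T)) → 1
E2 stepwise |·|:
  T → 4
  U → 6
  (T ⋈[g=d] U) → 1
  π[h,z,d,w,y,g]((T ⋈[g=d] U)) → 1
  ρ[u/z](π[h,z,d,w,y,g]((T ⋈[g=d] U))) → 1

E1 and E2 produce the same multiset:
h | u | d | w | y | g
6 | s | 9 | p | q | 9

yes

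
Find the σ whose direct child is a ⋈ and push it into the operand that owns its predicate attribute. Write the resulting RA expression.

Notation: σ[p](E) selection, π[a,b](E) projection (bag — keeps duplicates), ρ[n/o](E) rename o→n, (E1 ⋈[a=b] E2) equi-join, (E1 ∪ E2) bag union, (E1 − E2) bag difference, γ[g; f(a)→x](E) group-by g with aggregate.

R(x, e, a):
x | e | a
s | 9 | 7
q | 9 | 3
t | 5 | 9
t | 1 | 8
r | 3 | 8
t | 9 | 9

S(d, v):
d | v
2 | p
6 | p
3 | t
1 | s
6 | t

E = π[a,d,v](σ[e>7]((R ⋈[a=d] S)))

σ filters on e, owned by the left side.
E' = π[a,d,v]((σ[e>7](R) ⋈[a=d] S))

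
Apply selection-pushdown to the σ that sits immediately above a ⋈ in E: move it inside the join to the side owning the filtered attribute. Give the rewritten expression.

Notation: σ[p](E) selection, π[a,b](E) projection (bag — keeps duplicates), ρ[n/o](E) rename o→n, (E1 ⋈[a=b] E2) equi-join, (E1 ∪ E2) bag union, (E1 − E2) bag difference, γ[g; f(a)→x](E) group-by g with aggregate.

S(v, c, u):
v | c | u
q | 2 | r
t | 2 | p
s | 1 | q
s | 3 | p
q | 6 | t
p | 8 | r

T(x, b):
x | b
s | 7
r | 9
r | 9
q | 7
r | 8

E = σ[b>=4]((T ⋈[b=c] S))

σ filters on b, owned by the left side.
E' = (σ[b>=4](T) ⋈[b=c] S)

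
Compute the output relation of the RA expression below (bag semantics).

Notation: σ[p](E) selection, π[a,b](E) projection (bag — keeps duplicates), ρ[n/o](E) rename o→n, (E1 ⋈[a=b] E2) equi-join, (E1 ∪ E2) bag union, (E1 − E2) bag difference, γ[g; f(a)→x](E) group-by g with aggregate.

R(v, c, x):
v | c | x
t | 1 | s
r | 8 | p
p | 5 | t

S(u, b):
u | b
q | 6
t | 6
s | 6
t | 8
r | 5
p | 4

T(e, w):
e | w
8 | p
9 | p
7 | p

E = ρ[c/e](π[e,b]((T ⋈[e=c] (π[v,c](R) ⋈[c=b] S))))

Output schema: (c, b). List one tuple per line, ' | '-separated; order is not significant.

Row counts bottom-up:
  T → 3
  R → 3
  π[v,c](R) → 3
  S → 6
  (π[v,c](R) ⋈[c=b] S) → 2
  (T ⋈[e=c] (π[v,c](R) ⋈[c=b] S)) → 1
  π[e,b]((T ⋈[e=c] (π[v,c](R) ⋈[c=b] S))) → 1
  ρ[c/e](π[e,b]((T ⋈[e=c] (π[v,c](R) ⋈[c=b] S)))) → 1

== RESULT ==
c | b
8 | 8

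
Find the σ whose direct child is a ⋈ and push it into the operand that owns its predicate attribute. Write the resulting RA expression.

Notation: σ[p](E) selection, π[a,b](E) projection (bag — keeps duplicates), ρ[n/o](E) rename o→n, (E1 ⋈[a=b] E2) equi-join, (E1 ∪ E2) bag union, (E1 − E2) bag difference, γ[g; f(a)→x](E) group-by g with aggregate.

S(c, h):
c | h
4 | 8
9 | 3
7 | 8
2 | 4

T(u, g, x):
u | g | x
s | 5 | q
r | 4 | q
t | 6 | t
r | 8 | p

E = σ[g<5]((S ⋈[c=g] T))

σ filters on g, owned by the right side.
E' = (S ⋈[c=g] σ[g<5](T))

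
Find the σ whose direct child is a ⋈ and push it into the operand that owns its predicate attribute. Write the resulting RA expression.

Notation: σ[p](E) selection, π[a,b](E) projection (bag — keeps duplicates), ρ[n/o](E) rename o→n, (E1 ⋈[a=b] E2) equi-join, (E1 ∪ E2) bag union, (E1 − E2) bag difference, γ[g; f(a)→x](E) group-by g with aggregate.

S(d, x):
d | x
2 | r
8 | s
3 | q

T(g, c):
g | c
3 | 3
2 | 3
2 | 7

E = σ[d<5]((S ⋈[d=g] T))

σ filters on d, owned by the left side.
E' = (σ[d<5](S) ⋈[d=g] T)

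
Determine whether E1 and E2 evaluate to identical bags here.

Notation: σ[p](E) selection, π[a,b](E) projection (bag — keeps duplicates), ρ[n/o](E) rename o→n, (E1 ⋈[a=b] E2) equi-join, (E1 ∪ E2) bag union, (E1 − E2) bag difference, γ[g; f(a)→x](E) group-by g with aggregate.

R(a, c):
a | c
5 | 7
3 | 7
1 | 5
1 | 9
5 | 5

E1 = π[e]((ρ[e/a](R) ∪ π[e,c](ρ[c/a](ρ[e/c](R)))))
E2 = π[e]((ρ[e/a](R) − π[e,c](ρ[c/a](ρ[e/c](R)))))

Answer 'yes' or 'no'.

E1 subexpression sizes:
  R → 5
  ρ[e/a](R) → 5
  R → 5
  ρ[e/c](R) → 5
  ρ[c/a](ρ[e/c](R)) → 5
  π[e,c](ρ[c/a](ρ[e/c](R))) → 5
  (ρ[e/a](R) ∪ π[e,c](ρ[c/a](ρ[e/c](R)))) → 10
  π[e]((ρ[e/a](R) ∪ π[e,c](ρ[c/a](ρ[e/c](R))))) → 10
E2 subexpression sizes:
  R → 5
  ρ[e/a](R) → 5
  R → 5
  ρ[e/c](R) → 5
  ρ[c/a](ρ[e/c](R)) → 5
  π[e,c](ρ[c/a](ρ[e/c](R))) → 5
  (ρ[e/a](R) − π[e,c](ρ[c/a](ρ[e/c](R)))) → 4
  π[e]((ρ[e/a](R) − π[e,c](ρ[c/a](ρ[e/c](R))))) → 4

E1 result:
e
1
1
3
5
5
5
5
7
7
9
E2 result:
e
1
1
3
5
Witness: (7,) appears 2× in E1 but 0× in E2.

no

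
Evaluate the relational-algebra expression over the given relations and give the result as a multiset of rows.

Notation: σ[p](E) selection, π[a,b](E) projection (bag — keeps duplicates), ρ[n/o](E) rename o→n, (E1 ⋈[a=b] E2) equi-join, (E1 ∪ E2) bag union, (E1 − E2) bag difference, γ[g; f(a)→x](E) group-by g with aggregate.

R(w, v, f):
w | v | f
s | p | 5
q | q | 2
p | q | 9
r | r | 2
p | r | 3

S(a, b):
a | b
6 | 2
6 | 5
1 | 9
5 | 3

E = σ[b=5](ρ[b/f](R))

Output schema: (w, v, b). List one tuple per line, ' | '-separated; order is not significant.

Stepwise |·|:
  R → 5
  ρ[b/f](R) → 5
  σ[b=5](ρ[b/f](R)) → 1

== RESULT ==
w | v | b
s | p | 5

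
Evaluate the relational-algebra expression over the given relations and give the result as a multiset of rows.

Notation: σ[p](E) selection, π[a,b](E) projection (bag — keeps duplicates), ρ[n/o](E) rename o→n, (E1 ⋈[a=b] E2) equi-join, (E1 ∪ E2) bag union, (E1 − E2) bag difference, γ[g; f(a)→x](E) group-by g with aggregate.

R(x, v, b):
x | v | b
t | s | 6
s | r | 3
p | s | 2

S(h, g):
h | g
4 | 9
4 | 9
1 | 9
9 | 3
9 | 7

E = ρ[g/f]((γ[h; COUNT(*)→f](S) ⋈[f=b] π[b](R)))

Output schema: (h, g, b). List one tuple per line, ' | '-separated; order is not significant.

Stepwise |·|:
  S → 5
  γ[h; COUNT(*)→f](S) → 3
  R → 3
  π[b](R) → 3
  (γ[h; COUNT(*)→f](S) ⋈[f=b] π[b](R)) → 2
  ρ[g/f]((γ[h; COUNT(*)→f](S) ⋈[f=b] π[b](R))) → 2

== RESULT ==
h | g | b
4 | 2 | 2
9 | 2 | 2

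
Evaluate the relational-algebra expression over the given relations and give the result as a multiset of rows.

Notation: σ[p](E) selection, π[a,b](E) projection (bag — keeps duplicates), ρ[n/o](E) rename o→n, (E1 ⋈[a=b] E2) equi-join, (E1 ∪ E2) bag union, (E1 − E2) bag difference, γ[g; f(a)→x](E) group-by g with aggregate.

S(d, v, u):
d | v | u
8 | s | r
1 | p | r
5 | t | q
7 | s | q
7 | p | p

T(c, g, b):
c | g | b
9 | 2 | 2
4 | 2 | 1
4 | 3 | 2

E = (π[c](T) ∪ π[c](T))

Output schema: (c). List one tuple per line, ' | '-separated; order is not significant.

Per-node cardinality:
  T → 3
  π[c](T) → 3
  T → 3
  π[c](T) → 3
  (π[c](T) ∪ π[c](T)) → 6

== RESULT ==
c
4
4
4
4
9
9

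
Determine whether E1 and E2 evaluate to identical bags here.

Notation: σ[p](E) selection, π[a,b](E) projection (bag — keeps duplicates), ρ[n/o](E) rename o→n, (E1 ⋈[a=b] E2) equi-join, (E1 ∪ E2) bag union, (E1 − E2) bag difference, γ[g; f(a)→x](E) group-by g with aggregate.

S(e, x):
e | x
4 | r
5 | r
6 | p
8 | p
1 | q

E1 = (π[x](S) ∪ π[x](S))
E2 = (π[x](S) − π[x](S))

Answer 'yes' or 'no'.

E1 per-node cardinality:
  S → 5
  π[x](S) → 5
  S → 5
  π[x](S) → 5
  (π[x](S) ∪ π[x](S)) → 10
E2 per-node cardinality:
  S → 5
  π[x](S) → 5
  S → 5
  π[x](S) → 5
  (π[x](S) − π[x](S)) → 0

E1 result:
x
p
p
p
p
q
q
r
r
r
r
E2 result:
x
(0 rows)
Witness: ('p',) appears 4× in E1 but 0× in E2.

no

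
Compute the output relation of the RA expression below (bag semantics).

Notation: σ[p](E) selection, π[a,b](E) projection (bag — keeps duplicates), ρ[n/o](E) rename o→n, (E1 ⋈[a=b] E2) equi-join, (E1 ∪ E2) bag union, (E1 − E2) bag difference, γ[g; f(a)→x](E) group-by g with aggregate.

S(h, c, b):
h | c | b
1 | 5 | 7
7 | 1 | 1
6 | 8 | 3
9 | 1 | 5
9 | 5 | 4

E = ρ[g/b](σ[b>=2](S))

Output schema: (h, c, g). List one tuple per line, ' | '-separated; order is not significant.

Row counts bottom-up:
  S → 5
  σ[b>=2](S) → 4
  ρ[g/b](σ[b>=2](S)) → 4

== RESULT ==
h | c | g
1 | 5 | 7
6 | 8 | 3
9 | 1 | 5
9 | 5 | 4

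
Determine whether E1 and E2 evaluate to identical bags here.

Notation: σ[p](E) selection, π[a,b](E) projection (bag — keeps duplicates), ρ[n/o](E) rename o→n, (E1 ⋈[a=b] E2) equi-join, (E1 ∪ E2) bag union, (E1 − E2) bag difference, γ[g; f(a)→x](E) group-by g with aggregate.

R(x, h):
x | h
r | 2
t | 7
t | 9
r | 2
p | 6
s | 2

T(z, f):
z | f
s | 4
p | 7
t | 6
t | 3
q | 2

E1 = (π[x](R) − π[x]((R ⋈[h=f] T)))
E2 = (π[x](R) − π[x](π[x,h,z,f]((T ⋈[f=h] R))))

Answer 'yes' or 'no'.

E1 subexpression sizes:
  R → 6
  π[x](R) → 6
  R → 6
  T → 5
  (R ⋈[h=f] T) → 5
  π[x]((R ⋈[h=f] T)) → 5
  (π[x](R) − π[x]((R ⋈[h=f] T))) → 1
E2 subexpression sizes:
  R → 6
  π[x](R) → 6
  T → 5
  R → 6
  (T ⋈[f=h] R) → 5
  π[x,h,z,f]((T ⋈[f=h] R)) → 5
  π[x](π[x,h,z,f]((T ⋈[f=h] R))) → 5
  (π[x](R) − π[x](π[x,h,z,f]((T ⋈[f=h] R)))) → 1

E1 and E2 produce the same multiset:
x
t

yes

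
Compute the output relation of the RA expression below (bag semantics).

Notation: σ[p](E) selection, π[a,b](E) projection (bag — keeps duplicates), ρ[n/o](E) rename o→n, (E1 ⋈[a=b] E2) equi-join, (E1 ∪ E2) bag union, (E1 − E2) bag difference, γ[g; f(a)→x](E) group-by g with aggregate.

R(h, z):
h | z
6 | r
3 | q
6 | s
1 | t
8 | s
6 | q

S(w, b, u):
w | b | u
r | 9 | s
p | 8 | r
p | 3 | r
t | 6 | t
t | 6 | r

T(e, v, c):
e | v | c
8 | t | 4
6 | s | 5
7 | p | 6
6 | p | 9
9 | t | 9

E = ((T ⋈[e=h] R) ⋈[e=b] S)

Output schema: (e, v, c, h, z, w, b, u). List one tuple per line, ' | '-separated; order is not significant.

Subexpression sizes:
  T → 5
  R → 6
  (T ⋈[e=h] R) → 7
  S → 5
  ((T ⋈[e=h] R) ⋈[e=b] S) → 13

== RESULT ==
e | v | c | h | z | w | b | u
6 | p | 9 | 6 | q | t | 6 | r
6 | p | 9 | 6 | q | t | 6 | t
6 | p | 9 | 6 | r | t | 6 | r
6 | p | 9 | 6 | r | t | 6 | t
6 | p | 9 | 6 | s | t | 6 | r
6 | p | 9 | 6 | s | t | 6 | t
6 | s | 5 | 6 | q | t | 6 | r
6 | s | 5 | 6 | q | t | 6 | t
6 | s | 5 | 6 | r | t | 6 | r
6 | s | 5 | 6 | r | t | 6 | t
6 | s | 5 | 6 | s | t | 6 | r
6 | s | 5 | 6 | s | t | 6 | t
8 | t | 4 | 8 | s | p | 8 | r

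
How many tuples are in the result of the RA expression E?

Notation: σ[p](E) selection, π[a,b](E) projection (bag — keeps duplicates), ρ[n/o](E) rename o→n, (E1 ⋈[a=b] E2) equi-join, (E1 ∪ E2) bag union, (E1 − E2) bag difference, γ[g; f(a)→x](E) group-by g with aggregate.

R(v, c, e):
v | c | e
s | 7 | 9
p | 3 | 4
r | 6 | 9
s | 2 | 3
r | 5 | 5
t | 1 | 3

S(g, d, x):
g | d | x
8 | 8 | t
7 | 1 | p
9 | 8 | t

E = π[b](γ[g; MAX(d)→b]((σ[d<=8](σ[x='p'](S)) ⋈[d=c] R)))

Stepwise |·|:
  S → 3
  σ[x='p'](S) → 1
  σ[d<=8](σ[x='p'](S)) → 1
  R → 6
  (σ[d<=8](σ[x='p'](S)) ⋈[d=c] R) → 1
  γ[g; MAX(d)→b]((σ[d<=8](σ[x='p'](S)) ⋈[d=c] R)) → 1
  π[b](γ[g; MAX(d)→b]((σ[d<=8](σ[x='p'](S)) ⋈[d=c] R))) → 1

|E| = 1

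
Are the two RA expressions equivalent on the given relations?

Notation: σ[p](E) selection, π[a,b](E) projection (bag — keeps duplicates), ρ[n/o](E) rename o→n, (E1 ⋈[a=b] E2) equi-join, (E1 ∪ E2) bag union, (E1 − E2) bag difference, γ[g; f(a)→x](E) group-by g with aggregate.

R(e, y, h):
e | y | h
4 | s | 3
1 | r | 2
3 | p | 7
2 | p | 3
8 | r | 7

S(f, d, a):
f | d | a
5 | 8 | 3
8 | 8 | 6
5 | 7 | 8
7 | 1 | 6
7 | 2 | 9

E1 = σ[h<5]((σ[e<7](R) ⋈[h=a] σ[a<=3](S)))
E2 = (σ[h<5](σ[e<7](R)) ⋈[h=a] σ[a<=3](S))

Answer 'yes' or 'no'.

E1 stepwise |·|:
  R → 5
  σ[e<7](R) → 4
  S → 5
  σ[a<=3](S) → 1
  (σ[e<7](R) ⋈[h=a] σ[a<=3](S)) → 2
  σ[h<5]((σ[e<7](R) ⋈[h=a] σ[a<=3](S))) → 2
E2 stepwise |·|:
  R → 5
  σ[e<7](R) → 4
  σ[h<5](σ[e<7](R)) → 3
  S → 5
  σ[a<=3](S) → 1
  (σ[h<5](σ[e<7](R)) ⋈[h=a] σ[a<=3](S)) → 2

E1 and E2 produce the same multiset:
e | y | h | f | d | a
2 | p | 3 | 5 | 8 | 3
4 | s | 3 | 5 | 8 | 3

yes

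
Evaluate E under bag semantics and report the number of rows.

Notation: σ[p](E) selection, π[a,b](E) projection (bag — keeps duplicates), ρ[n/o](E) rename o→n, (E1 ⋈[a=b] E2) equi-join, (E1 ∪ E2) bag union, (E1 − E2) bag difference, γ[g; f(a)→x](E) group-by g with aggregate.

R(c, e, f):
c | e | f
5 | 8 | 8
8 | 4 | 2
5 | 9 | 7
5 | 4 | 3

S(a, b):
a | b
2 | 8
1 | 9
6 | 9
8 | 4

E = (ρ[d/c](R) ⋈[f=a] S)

Row counts bottom-up:
  R → 4
  ρ[d/c](R) → 4
  S → 4
  (ρ[d/c](R) ⋈[f=a] S) → 2

|E| = 2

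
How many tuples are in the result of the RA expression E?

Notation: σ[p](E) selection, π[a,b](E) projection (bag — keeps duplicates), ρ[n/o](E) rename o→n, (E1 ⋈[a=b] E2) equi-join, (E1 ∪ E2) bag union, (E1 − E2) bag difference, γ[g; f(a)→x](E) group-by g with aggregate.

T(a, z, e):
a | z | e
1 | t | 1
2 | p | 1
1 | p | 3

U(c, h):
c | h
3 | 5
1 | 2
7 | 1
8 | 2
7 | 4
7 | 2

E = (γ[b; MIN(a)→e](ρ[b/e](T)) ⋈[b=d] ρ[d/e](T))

Stepwise |·|:
  T → 3
  ρ[b/e](T) → 3
  γ[b; MIN(a)→e](ρ[b/e](T)) → 2
  T → 3
  ρ[d/e](T) → 3
  (γ[b; MIN(a)→e](ρ[b/e](T)) ⋈[b=d] ρ[d/e](T)) → 3

|E| = 3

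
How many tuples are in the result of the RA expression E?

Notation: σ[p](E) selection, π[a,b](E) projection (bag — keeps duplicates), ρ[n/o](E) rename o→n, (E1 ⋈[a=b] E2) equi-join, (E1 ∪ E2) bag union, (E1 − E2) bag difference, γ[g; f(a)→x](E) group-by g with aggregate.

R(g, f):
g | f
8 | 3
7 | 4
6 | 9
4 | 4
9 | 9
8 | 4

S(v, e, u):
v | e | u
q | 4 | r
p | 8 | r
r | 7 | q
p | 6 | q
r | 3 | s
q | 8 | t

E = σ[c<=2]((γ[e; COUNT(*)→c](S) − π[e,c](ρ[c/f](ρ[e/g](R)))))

Row counts bottom-up:
  S → 6
  γ[e; COUNT(*)→c](S) → 5
  R → 6
  ρ[e/g](R) → 6
  ρ[c/f](ρ[e/g](R)) → 6
  π[e,c](ρ[c/f](ρ[e/g](R))) → 6
  (γ[e; COUNT(*)→c](S) − π[e,c](ρ[c/f](ρ[e/g](R)))) → 5
  σ[c<=2]((γ[e; COUNT(*)→c](S) − π[e,c](ρ[c/f](ρ[e/g](R))))) → 5

|E| = 5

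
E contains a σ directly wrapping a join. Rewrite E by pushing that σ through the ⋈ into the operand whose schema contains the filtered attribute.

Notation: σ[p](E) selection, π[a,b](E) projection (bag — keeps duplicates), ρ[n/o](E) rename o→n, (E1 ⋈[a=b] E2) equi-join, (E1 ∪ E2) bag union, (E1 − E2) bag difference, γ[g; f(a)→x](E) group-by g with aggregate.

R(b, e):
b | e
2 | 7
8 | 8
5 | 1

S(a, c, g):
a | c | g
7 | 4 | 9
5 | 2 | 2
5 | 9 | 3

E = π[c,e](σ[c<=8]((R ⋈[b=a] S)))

σ filters on c, owned by the right side.
E' = π[c,e]((R ⋈[b=a] σ[c<=8](S)))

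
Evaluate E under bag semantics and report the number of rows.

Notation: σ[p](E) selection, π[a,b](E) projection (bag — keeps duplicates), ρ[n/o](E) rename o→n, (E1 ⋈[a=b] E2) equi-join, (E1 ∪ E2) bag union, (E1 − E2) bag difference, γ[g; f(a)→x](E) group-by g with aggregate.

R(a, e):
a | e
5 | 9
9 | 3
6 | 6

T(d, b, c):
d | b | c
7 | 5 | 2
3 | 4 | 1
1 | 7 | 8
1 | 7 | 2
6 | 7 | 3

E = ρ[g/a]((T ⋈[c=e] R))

Stepwise |·|:
  T → 5
  R → 3
  (T ⋈[c=e] R) → 1
  ρ[g/a]((T ⋈[c=e] R)) → 1

|E| = 1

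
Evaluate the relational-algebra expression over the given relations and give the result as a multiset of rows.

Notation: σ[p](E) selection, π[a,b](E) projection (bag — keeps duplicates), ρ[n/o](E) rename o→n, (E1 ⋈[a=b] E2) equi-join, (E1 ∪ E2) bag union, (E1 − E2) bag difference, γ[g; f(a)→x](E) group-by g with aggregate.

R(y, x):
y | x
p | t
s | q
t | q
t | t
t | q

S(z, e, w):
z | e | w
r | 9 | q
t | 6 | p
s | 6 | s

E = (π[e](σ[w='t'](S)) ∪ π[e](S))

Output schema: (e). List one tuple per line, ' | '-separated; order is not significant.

Stepwise |·|:
  S → 3
  σ[w='t'](S) → 0
  π[e](σ[w='t'](S)) → 0
  S → 3
  π[e](S) → 3
  (π[e](σ[w='t'](S)) ∪ π[e](S)) → 3

== RESULT ==
e
6
6
9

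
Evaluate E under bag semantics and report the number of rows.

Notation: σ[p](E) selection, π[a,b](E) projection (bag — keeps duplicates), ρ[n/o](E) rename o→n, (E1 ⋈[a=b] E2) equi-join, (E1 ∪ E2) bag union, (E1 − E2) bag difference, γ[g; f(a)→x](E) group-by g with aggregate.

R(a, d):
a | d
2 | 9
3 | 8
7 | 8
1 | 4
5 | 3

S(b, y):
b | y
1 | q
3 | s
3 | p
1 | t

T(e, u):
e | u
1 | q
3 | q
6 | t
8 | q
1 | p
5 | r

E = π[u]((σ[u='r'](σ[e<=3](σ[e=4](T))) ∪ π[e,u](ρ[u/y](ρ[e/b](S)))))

Subexpression sizes:
  T → 6
  σ[e=4](T) → 0
  σ[e<=3](σ[e=4](T)) → 0
  σ[u='r'](σ[e<=3](σ[e=4](T))) → 0
  S → 4
  ρ[e/b](S) → 4
  ρ[u/y](ρ[e/b](S)) → 4
  π[e,u](ρ[u/y](ρ[e/b](S))) → 4
  (σ[u='r'](σ[e<=3](σ[e=4](T))) ∪ π[e,u](ρ[u/y](ρ[e/b](S)))) → 4
  π[u]((σ[u='r'](σ[e<=3](σ[e=4](T))) ∪ π[e,u](ρ[u/y](ρ[e/b](S))))) → 4

|E| = 4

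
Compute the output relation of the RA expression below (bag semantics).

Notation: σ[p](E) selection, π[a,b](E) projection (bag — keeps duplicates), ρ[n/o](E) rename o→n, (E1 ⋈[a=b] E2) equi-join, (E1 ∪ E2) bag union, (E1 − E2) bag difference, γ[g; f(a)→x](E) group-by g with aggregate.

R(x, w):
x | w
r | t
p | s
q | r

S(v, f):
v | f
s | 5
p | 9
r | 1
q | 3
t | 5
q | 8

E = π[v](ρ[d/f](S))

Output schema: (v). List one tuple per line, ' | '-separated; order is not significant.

Per-node cardinality:
  S → 6
  ρ[d/f](S) → 6
  π[v](ρ[d/f](S)) → 6

== RESULT ==
v
p
q
q
r
s
t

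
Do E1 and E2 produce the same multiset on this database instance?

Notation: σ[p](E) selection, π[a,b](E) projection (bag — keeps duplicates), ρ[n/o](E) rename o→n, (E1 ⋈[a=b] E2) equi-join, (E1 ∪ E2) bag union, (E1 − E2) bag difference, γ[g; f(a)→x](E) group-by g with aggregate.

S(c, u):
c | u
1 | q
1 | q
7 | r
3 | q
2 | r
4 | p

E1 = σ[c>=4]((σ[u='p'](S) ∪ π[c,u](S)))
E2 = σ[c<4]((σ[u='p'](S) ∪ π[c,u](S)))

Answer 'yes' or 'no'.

E1 stepwise |·|:
  S → 6
  σ[u='p'](S) → 1
  S → 6
  π[c,u](S) → 6
  (σ[u='p'](S) ∪ π[c,u](S)) → 7
  σ[c>=4]((σ[u='p'](S) ∪ π[c,u](S))) → 3
E2 stepwise |·|:
  S → 6
  σ[u='p'](S) → 1
  S → 6
  π[c,u](S) → 6
  (σ[u='p'](S) ∪ π[c,u](S)) → 7
  σ[c<4]((σ[u='p'](S) ∪ π[c,u](S))) → 4

E1 result:
c | u
4 | p
4 | p
7 | r
E2 result:
c | u
1 | q
1 | q
2 | r
3 | q
Witness: (7, 'r') appears 1× in E1 but 0× in E2.

no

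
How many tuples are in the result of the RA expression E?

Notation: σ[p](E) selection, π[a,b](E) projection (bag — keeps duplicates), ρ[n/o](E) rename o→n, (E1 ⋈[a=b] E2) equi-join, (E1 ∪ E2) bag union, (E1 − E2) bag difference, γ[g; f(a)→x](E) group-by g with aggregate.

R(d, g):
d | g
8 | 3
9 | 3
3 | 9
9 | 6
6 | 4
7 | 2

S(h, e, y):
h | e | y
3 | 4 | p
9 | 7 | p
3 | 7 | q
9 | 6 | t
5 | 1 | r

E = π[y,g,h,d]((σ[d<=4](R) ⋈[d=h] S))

Subexpression sizes:
  R → 6
  σ[d<=4](R) → 1
  S → 5
  (σ[d<=4](R) ⋈[d=h] S) → 2
  π[y,g,h,d]((σ[d<=4](R) ⋈[d=h] S)) → 2

|E| = 2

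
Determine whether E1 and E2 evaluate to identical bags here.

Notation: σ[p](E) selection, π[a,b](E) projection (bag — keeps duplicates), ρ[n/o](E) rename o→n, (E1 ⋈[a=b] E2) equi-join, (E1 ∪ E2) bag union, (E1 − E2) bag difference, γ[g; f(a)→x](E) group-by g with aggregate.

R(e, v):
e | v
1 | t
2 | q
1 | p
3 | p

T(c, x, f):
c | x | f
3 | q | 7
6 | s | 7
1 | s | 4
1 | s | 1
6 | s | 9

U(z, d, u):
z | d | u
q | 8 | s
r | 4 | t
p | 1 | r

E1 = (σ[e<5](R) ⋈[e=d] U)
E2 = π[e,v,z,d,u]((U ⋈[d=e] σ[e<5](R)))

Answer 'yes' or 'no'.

E1 per-node cardinality:
  R → 4
  σ[e<5](R) → 4
  U → 3
  (σ[e<5](R) ⋈[e=d] U) → 2
E2 per-node cardinality:
  U → 3
  R → 4
  σ[e<5](R) → 4
  (U ⋈[d=e] σ[e<5](R)) → 2
  π[e,v,z,d,u]((U ⋈[d=e] σ[e<5](R))) → 2

E1 and E2 produce the same multiset:
e | v | z | d | u
1 | p | p | 1 | r
1 | t | p | 1 | r

yes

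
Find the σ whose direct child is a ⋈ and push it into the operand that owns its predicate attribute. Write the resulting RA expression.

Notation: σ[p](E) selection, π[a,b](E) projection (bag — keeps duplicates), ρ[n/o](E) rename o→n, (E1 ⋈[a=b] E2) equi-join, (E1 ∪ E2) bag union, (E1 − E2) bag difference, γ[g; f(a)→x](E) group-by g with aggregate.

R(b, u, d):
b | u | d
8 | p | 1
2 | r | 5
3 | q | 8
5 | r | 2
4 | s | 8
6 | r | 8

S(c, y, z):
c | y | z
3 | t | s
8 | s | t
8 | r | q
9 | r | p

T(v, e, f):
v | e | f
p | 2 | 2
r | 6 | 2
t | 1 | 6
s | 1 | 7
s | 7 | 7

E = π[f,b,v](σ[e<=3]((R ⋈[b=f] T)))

σ filters on e, owned by the right side.
E' = π[f,b,v]((R ⋈[b=f] σ[e<=3](T)))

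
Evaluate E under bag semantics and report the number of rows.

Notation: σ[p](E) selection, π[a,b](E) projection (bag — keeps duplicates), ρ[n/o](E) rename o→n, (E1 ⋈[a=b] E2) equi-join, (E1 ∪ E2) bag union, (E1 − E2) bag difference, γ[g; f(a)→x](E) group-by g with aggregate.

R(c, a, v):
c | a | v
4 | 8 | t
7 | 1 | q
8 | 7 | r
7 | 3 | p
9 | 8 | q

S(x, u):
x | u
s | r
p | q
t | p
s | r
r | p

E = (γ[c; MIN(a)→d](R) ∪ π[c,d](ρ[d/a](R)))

Subexpression sizes:
  R → 5
  γ[c; MIN(a)→d](R) → 4
  R → 5
  ρ[d/a](R) → 5
  π[c,d](ρ[d/a](R)) → 5
  (γ[c; MIN(a)→d](R) ∪ π[c,d](ρ[d/a](R))) → 9

|E| = 9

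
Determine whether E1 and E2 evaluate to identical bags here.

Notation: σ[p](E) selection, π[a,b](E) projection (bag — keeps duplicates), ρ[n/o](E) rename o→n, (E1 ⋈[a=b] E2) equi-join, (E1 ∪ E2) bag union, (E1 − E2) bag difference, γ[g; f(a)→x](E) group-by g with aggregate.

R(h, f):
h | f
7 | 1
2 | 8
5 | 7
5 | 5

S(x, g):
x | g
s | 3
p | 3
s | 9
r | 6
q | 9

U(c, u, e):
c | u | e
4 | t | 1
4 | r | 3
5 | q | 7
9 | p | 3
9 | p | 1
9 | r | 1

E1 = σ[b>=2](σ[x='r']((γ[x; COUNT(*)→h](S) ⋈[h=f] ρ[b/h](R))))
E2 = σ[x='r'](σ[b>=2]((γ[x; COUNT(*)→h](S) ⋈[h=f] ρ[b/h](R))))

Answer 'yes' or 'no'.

E1 subexpression sizes:
  S → 5
  γ[x; COUNT(*)→h](S) → 4
  R → 4
  ρ[b/h](R) → 4
  (γ[x; COUNT(*)→h](S) ⋈[h=f] ρ[b/h](R)) → 3
  σ[x='r']((γ[x; COUNT(*)→h](S) ⋈[h=f] ρ[b/h](R))) → 1
  σ[b>=2](σ[x='r']((γ[x; COUNT(*)→h](S) ⋈[h=f] ρ[b/h](R)))) → 1
E2 subexpression sizes:
  S → 5
  γ[x; COUNT(*)→h](S) → 4
  R → 4
  ρ[b/h](R) → 4
  (γ[x; COUNT(*)→h](S) ⋈[h=f] ρ[b/h](R)) → 3
  σ[b>=2]((γ[x; COUNT(*)→h](S) ⋈[h=f] ρ[b/h](R))) → 3
  σ[x='r'](σ[b>=2]((γ[x; COUNT(*)→h](S) ⋈[h=f] ρ[b/h](R)))) → 1

E1 and E2 produce the same multiset:
x | h | b | f
r | 1 | 7 | 1

yes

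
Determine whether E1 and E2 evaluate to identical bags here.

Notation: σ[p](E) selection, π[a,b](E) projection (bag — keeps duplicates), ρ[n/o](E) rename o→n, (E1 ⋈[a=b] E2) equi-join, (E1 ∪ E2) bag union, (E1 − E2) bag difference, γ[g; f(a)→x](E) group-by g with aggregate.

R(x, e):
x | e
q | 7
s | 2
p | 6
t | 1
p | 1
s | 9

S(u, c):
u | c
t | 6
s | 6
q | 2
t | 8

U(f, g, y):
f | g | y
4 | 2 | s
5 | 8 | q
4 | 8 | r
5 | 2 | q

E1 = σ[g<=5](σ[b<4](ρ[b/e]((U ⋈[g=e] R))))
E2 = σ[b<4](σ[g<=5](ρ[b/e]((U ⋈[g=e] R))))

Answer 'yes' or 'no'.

E1 per-node cardinality:
  U → 4
  R → 6
  (U ⋈[g=e] R) → 2
  ρ[b/e]((U ⋈[g=e] R)) → 2
  σ[b<4](ρ[b/e]((U ⋈[g=e] R))) → 2
  σ[g<=5](σ[b<4](ρ[b/e]((U ⋈[g=e] R)))) → 2
E2 per-node cardinality:
  U → 4
  R → 6
  (U ⋈[g=e] R) → 2
  ρ[b/e]((U ⋈[g=e] R)) → 2
  σ[g<=5](ρ[b/e]((U ⋈[g=e] R))) → 2
  σ[b<4](σ[g<=5](ρ[b/e]((U ⋈[g=e] R)))) → 2

E1 and E2 produce the same multiset:
f | g | y | x | b
4 | 2 | s | s | 2
5 | 2 | q | s | 2

yes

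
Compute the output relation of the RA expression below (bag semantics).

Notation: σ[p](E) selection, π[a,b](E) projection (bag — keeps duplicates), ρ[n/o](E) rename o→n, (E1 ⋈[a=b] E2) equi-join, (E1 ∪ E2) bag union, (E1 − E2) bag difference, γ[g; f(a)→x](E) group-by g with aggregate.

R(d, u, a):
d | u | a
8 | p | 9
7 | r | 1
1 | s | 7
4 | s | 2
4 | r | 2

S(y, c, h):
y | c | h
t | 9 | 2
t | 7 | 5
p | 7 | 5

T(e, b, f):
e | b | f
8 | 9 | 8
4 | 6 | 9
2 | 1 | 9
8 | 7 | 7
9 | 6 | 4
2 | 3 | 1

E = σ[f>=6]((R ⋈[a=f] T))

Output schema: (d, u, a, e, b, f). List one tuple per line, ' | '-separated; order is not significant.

Subexpression sizes:
  R → 5
  T → 6
  (R ⋈[a=f] T) → 4
  σ[f>=6]((R ⋈[a=f] T)) → 3

== RESULT ==
d | u | a | e | b | f
1 | s | 7 | 8 | 7 | 7
8 | p | 9 | 2 | 1 | 9
8 | p | 9 | 4 | 6 | 9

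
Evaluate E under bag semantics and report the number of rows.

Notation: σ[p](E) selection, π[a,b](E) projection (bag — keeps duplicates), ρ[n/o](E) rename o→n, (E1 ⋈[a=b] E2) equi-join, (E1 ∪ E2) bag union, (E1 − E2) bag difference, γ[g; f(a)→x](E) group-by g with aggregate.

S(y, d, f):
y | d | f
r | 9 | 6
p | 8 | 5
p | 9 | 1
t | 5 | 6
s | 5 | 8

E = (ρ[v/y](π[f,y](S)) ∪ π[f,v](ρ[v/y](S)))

Row counts bottom-up:
  S → 5
  π[f,y](S) → 5
  ρ[v/y](π[f,y](S)) → 5
  S → 5
  ρ[v/y](S) → 5
  π[f,v](ρ[v/y](S)) → 5
  (ρ[v/y](π[f,y](S)) ∪ π[f,v](ρ[v/y](S))) → 10

|E| = 10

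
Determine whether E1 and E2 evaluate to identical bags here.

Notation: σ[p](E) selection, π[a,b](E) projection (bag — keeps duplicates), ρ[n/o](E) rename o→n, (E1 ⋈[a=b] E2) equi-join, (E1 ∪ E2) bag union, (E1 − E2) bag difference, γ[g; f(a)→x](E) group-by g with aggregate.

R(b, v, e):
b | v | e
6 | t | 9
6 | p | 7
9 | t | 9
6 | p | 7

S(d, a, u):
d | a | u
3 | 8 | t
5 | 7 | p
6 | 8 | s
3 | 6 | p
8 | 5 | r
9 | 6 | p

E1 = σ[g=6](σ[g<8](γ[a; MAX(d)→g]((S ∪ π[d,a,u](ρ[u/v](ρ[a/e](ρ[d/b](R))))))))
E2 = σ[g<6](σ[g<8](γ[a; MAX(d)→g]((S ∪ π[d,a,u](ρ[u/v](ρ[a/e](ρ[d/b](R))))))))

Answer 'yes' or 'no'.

E1 per-node cardinality:
  S → 6
  R → 4
  ρ[d/b](R) → 4
  ρ[a/e](ρ[d/b](R)) → 4
  ρ[u/v](ρ[a/e](ρ[d/b](R))) → 4
  π[d,a,u](ρ[u/v](ρ[a/e](ρ[d/b](R)))) → 4
  (S ∪ π[d,a,u](ρ[u/v](ρ[a/e](ρ[d/b](R))))) → 10
  γ[a; MAX(d)→g]((S ∪ π[d,a,u](ρ[u/v](ρ[a/e](ρ[d/b](R)))))) → 5
  σ[g<8](γ[a; MAX(d)→g]((S ∪ π[d,a,u](ρ[u/v](ρ[a/e](ρ[d/b](R))))))) → 2
  σ[g=6](σ[g<8](γ[a; MAX(d)→g]((S ∪ π[d,a,u](ρ[u/v](ρ[a/e](ρ[d/b](R)))))))) → 2
E2 per-node cardinality:
  S → 6
  R → 4
  ρ[d/b](R) → 4
  ρ[a/e](ρ[d/b](R)) → 4
  ρ[u/v](ρ[a/e](ρ[d/b](R))) → 4
  π[d,a,u](ρ[u/v](ρ[a/e](ρ[d/b](R)))) → 4
  (S ∪ π[d,a,u](ρ[u/v](ρ[a/e](ρ[d/b](R))))) → 10
  γ[a; MAX(d)→g]((S ∪ π[d,a,u](ρ[u/v](ρ[a/e](ρ[d/b](R)))))) → 5
  σ[g<8](γ[a; MAX(d)→g]((S ∪ π[d,a,u](ρ[u/v](ρ[a/e](ρ[d/b](R))))))) → 2
  σ[g<6](σ[g<8](γ[a; MAX(d)→g]((S ∪ π[d,a,u](ρ[u/v](ρ[a/e](ρ[d/b](R)))))))) → 0

E1 result:
a | g
7 | 6
8 | 6
E2 result:
a | g
(0 rows)
Witness: (7, 6) appears 1× in E1 but 0× in E2.

no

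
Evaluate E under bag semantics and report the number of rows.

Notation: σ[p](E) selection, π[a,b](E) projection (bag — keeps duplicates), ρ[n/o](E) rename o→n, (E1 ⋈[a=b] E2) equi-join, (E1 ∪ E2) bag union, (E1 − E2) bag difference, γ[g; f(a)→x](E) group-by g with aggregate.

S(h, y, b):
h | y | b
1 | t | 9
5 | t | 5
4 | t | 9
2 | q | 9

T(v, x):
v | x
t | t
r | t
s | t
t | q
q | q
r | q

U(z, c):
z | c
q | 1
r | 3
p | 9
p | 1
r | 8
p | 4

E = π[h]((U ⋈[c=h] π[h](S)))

Subexpression sizes:
  U → 6
  S → 4
  π[h](S) → 4
  (U ⋈[c=h] π[h](S)) → 3
  π[h]((U ⋈[c=h] π[h](S))) → 3

|E| = 3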